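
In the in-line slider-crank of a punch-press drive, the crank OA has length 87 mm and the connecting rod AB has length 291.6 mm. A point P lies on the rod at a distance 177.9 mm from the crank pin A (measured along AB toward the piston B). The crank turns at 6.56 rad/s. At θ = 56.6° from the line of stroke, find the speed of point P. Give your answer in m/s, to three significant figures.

0.540

ω = 6.56 rad/s.  Crank-pin speed |V_A| = rω = 0.57072 m/s, perpendicular to OA.
Rod angle: sinφ = −(r/L) sinθ ⇒ φ = -14.423°; ω_rod = −rω cosθ/√(L²−r²sin²θ) = -1.1125 rad/s.
V_P = V_A + ω_rod × AP, with AP = 0.1779 m along the rod.
Components: V_Px = −rω sinθ − a·ω_rod·sinφ = -0.52576 m/s;  V_Py = rω cosθ + a·ω_rod·cosφ = +0.1225 m/s.
|V_P| = √(V_Px² + V_Py²) = 0.53984 m/s.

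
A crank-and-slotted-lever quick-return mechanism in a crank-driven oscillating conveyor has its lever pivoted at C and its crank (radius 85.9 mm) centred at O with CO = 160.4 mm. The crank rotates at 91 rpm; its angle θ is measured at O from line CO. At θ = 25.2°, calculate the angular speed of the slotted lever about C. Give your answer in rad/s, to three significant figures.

3.26

ω = 9.529 rad/s (from 91 rpm).
Crank pin A relative to C: A = (d + r cosθ, r sinθ); lever angle φ = atan2(r sinθ, d + r cosθ).
Differentiating tanφ: φ̇ = rω(d cosθ + r)/(d² + r² + 2dr cosθ).
d² + r² + 2dr cosθ = |CA|² = 0.058041 m²;  d cosθ + r = +0.23103 m.
|ω_lever| = |0.0859·9.529·+0.23103| / 0.058041 = 3.2584 rad/s.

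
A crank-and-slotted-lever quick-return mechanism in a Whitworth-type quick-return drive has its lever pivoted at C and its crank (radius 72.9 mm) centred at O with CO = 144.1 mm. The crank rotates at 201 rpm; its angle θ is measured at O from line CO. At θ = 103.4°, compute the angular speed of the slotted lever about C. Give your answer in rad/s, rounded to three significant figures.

2.86

ω = 21.05 rad/s (from 201 rpm).
Crank pin A relative to C: A = (d + r cosθ, r sinθ); lever angle φ = atan2(r sinθ, d + r cosθ).
Differentiating tanφ: φ̇ = rω(d cosθ + r)/(d² + r² + 2dr cosθ).
d² + r² + 2dr cosθ = |CA|² = 0.0212102 m²;  d cosθ + r = +0.039505 m.
|ω_lever| = |0.0729·21.05·+0.039505| / 0.0212102 = 2.858 rad/s.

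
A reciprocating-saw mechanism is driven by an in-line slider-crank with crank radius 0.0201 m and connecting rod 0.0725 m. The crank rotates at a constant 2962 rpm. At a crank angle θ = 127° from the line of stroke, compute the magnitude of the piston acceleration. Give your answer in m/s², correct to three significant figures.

1310

ω = 2π·2962/60 = 310.2 rad/s
x(θ) = r cosθ + √(L² − r² sin²θ); with ω constant, a = ω²·d²x/dθ².
d²x/dθ² = −r cosθ − r²(cos2θ)/√u − r⁴ sin²2θ/(4u^{3/2}),  u = L² − r² sin²θ = 0.00499856 m².
Substituting r = 0.0201 m, L = 0.0725 m, θ = 127°: d²x/dθ² = +0.013565 m.
a = ω²·d²x/dθ² = (310.2)²·(+0.013565) = +1305.1 m/s²;  |a| = 1305.1 m/s².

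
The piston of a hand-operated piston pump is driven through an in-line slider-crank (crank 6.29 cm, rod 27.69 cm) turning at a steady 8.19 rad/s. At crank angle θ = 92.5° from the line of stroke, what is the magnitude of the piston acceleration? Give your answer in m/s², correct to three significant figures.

ω = 8.19 rad/s
x(θ) = r cosθ + √(L² − r² sin²θ); with ω constant, a = ω²·d²x/dθ².
d²x/dθ² = −r cosθ − r²(cos2θ)/√u − r⁴ sin²2θ/(4u^{3/2}),  u = L² − r² sin²θ = 0.0727247 m².
Substituting r = 0.0629 m, L = 0.2769 m, θ = 92.5°: d²x/dθ² = +0.017357 m.
a = ω²·d²x/dθ² = (8.19)²·(+0.017357) = +1.1643 m/s²;  |a| = 1.1643 m/s².

1.16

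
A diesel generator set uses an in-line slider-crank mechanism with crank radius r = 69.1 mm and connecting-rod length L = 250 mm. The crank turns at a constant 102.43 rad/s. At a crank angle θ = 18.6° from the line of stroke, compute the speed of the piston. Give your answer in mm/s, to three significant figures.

ω = 102.4 rad/s
For an in-line slider-crank, x = r cosθ + √(L² − r² sin²θ), so v = −rω sinθ·[1 + r cosθ/√(L² − r² sin²θ)].
With r = 0.0691 m, L = 0.25 m, θ = 18.6°: √(L² − r² sin²θ) = 0.24903 m.
v = −0.0691·102.4·0.31896·[1 + 0.0691·0.94777/0.24903] = -2.8513 m/s.
|v| = 2.8513 m/s = 2851.3 mm/s.

2850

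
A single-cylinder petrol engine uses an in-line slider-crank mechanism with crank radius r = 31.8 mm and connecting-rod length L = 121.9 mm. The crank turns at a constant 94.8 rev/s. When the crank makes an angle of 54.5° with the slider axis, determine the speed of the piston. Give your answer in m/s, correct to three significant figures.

17.8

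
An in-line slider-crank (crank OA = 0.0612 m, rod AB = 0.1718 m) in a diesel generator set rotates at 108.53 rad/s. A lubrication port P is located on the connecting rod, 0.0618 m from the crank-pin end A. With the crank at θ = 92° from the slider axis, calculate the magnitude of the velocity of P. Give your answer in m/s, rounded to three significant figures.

ω = 108.5 rad/s.  Crank-pin speed |V_A| = rω = 6.642 m/s, perpendicular to OA.
Rod angle: sinφ = −(r/L) sinθ ⇒ φ = -20.855°; ω_rod = −rω cosθ/√(L²−r²sin²θ) = +1.4439 rad/s.
V_P = V_A + ω_rod × AP, with AP = 0.0618 m along the rod.
Components: V_Px = −rω sinθ − a·ω_rod·sinφ = -6.6062 m/s;  V_Py = rω cosθ + a·ω_rod·cosφ = -0.14842 m/s.
|V_P| = √(V_Px² + V_Py²) = 6.6079 m/s.

6.61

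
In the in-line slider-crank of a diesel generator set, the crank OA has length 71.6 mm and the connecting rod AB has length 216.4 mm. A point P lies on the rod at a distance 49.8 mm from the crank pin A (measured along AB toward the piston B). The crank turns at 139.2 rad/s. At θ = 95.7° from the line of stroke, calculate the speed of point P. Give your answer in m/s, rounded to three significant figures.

ω = 139.2 rad/s.  Crank-pin speed |V_A| = rω = 9.9667 m/s, perpendicular to OA.
Rod angle: sinφ = −(r/L) sinθ ⇒ φ = -19.222°; ω_rod = −rω cosθ/√(L²−r²sin²θ) = +4.8444 rad/s.
V_P = V_A + ω_rod × AP, with AP = 0.0498 m along the rod.
Components: V_Px = −rω sinθ − a·ω_rod·sinφ = -9.838 m/s;  V_Py = rω cosθ + a·ω_rod·cosφ = -0.76209 m/s.
|V_P| = √(V_Px² + V_Py²) = 9.8675 m/s.

9.87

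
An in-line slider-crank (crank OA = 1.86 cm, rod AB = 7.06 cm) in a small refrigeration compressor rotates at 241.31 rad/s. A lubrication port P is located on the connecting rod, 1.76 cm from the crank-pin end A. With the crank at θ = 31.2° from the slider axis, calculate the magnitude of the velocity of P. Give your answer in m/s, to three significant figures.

3.79

ω = 241.3 rad/s.  Crank-pin speed |V_A| = rω = 4.4884 m/s, perpendicular to OA.
Rod angle: sinφ = −(r/L) sinθ ⇒ φ = -7.844°; ω_rod = −rω cosθ/√(L²−r²sin²θ) = -54.893 rad/s.
V_P = V_A + ω_rod × AP, with AP = 0.0176 m along the rod.
Components: V_Px = −rω sinθ − a·ω_rod·sinφ = -2.4569 m/s;  V_Py = rω cosθ + a·ω_rod·cosφ = +2.8821 m/s.
|V_P| = √(V_Px² + V_Py²) = 3.7872 m/s.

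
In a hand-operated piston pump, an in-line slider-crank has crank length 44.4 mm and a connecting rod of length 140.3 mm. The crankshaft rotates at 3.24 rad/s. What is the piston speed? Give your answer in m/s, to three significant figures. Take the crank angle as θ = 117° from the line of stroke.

0.109

ω = 3.24 rad/s
For an in-line slider-crank, x = r cosθ + √(L² − r² sin²θ), so v = −rω sinθ·[1 + r cosθ/√(L² − r² sin²θ)].
With r = 0.0444 m, L = 0.1403 m, θ = 117°: √(L² − r² sin²θ) = 0.13461 m.
v = −0.0444·3.24·0.89101·[1 + 0.0444·-0.45399/0.13461] = -0.10898 m/s.
|v| = 0.10898 m/s.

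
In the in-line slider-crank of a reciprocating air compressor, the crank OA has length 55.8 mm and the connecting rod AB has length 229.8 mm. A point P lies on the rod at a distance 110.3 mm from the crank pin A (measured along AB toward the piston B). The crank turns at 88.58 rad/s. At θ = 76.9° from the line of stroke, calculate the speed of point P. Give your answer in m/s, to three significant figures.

4.98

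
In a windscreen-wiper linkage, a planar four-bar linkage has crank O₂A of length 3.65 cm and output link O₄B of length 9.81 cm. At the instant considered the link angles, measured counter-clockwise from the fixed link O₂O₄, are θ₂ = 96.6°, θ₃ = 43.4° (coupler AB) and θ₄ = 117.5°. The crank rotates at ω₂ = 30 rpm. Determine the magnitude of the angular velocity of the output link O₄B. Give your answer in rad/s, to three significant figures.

ω₂ = 3.142 rad/s (from 30 rpm).
Differentiating the loop-closure r₂e^{iθ₂}+r₃e^{iθ₃}=r₁+r₄e^{iθ₄} gives r₂ω₂e^{iθ₂}+r₃ω₃e^{iθ₃}=r₄ω₄e^{iθ₄}.
Eliminating the other unknown: ω₄ = r₂ω₂ sin(θ₂−θ₃) / [r₄ sin(θ₄−θ₃)].
Numerator sine = +0.80073; denominator sine = +0.96174.
Result = 0.0365·3.142·(+0.80073) / (0.0981·(+0.96174)) = +0.9732 rad/s; magnitude 0.9732 rad/s.

0.973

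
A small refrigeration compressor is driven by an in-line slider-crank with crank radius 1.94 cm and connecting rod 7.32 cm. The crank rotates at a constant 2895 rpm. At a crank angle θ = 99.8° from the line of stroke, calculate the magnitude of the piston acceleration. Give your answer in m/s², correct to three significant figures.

ω = 2π·2895/60 = 303.2 rad/s
x(θ) = r cosθ + √(L² − r² sin²θ); with ω constant, a = ω²·d²x/dθ².
d²x/dθ² = −r cosθ − r²(cos2θ)/√u − r⁴ sin²2θ/(4u^{3/2}),  u = L² − r² sin²θ = 0.00499278 m².
Substituting r = 0.0194 m, L = 0.0732 m, θ = 99.8°: d²x/dθ² = +0.0083085 m.
a = ω²·d²x/dθ² = (303.2)²·(+0.0083085) = +763.62 m/s²;  |a| = 763.62 m/s².

764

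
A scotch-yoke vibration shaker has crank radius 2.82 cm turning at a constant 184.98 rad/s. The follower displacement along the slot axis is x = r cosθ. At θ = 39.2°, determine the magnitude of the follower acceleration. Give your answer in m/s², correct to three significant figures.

748

ω = 185 rad/s
x = r cosθ ⇒ ẍ = −rω² cosθ (ω constant).
|a| = rω²|cosθ| = 0.0282·(185)²·|cos 39.2°| = 747.77 m/s².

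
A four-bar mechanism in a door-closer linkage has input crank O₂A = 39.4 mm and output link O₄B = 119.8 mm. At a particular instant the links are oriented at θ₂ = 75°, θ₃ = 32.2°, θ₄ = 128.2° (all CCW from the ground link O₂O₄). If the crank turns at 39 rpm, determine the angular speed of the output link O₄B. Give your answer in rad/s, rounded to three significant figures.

0.918

ω₂ = 4.084 rad/s (from 39 rpm).
Differentiating the loop-closure r₂e^{iθ₂}+r₃e^{iθ₃}=r₁+r₄e^{iθ₄} gives r₂ω₂e^{iθ₂}+r₃ω₃e^{iθ₃}=r₄ω₄e^{iθ₄}.
Eliminating the other unknown: ω₄ = r₂ω₂ sin(θ₂−θ₃) / [r₄ sin(θ₄−θ₃)].
Numerator sine = +0.67944; denominator sine = +0.99452.
Result = 0.0394·4.084·(+0.67944) / (0.1198·(+0.99452)) = +0.91764 rad/s; magnitude 0.91764 rad/s.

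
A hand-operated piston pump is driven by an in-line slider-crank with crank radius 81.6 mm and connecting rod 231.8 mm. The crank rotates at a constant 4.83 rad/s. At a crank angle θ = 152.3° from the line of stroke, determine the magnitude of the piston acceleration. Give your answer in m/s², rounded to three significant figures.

ω = 4.83 rad/s
x(θ) = r cosθ + √(L² − r² sin²θ); with ω constant, a = ω²·d²x/dθ².
d²x/dθ² = −r cosθ − r²(cos2θ)/√u − r⁴ sin²2θ/(4u^{3/2}),  u = L² − r² sin²θ = 0.0522925 m².
Substituting r = 0.0816 m, L = 0.2318 m, θ = 152.3°: d²x/dθ² = +0.055086 m.
a = ω²·d²x/dθ² = (4.83)²·(+0.055086) = +1.2851 m/s²;  |a| = 1.2851 m/s².

1.29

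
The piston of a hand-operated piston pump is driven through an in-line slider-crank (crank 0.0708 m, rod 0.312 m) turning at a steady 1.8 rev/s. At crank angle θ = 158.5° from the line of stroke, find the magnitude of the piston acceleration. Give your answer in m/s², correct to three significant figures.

ω = 2π·1.8 = 11.31 rad/s
x(θ) = r cosθ + √(L² − r² sin²θ); with ω constant, a = ω²·d²x/dθ².
d²x/dθ² = −r cosθ − r²(cos2θ)/√u − r⁴ sin²2θ/(4u^{3/2}),  u = L² − r² sin²θ = 0.0966707 m².
Substituting r = 0.0708 m, L = 0.312 m, θ = 158.5°: d²x/dθ² = +0.053985 m.
a = ω²·d²x/dθ² = (11.31)²·(+0.053985) = +6.9053 m/s²;  |a| = 6.9053 m/s².

6.91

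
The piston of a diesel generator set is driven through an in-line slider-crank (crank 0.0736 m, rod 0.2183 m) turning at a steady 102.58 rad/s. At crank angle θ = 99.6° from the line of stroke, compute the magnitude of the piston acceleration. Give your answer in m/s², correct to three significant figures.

390

ω = 102.6 rad/s
x(θ) = r cosθ + √(L² − r² sin²θ); with ω constant, a = ω²·d²x/dθ².
d²x/dθ² = −r cosθ − r²(cos2θ)/√u − r⁴ sin²2θ/(4u^{3/2}),  u = L² − r² sin²θ = 0.0423886 m².
Substituting r = 0.0736 m, L = 0.2183 m, θ = 99.6°: d²x/dθ² = +0.03703 m.
a = ω²·d²x/dθ² = (102.6)²·(+0.03703) = +389.66 m/s²;  |a| = 389.66 m/s².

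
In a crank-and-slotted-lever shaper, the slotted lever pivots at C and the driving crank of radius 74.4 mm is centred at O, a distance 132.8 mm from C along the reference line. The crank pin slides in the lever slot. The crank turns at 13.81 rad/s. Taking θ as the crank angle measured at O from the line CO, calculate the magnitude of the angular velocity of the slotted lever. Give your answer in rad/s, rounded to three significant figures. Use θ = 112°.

ω = 13.81 rad/s
Crank pin A relative to C: A = (d + r cosθ, r sinθ); lever angle φ = atan2(r sinθ, d + r cosθ).
Differentiating tanφ: φ̇ = rω(d cosθ + r)/(d² + r² + 2dr cosθ).
d² + r² + 2dr cosθ = |CA|² = 0.0157687 m²;  d cosθ + r = +0.024652 m.
|ω_lever| = |0.0744·13.81·+0.024652| / 0.0157687 = 1.6063 rad/s.

1.61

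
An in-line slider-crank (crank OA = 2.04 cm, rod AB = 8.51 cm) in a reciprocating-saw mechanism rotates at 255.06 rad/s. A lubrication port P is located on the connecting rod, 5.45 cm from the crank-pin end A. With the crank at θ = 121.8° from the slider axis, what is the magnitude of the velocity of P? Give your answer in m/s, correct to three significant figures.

ω = 255.1 rad/s.  Crank-pin speed |V_A| = rω = 5.2032 m/s, perpendicular to OA.
Rod angle: sinφ = −(r/L) sinθ ⇒ φ = -11.755°; ω_rod = −rω cosθ/√(L²−r²sin²θ) = +32.91 rad/s.
V_P = V_A + ω_rod × AP, with AP = 0.0545 m along the rod.
Components: V_Px = −rω sinθ − a·ω_rod·sinφ = -4.0568 m/s;  V_Py = rω cosθ + a·ω_rod·cosφ = -0.98591 m/s.
|V_P| = √(V_Px² + V_Py²) = 4.1749 m/s.

4.17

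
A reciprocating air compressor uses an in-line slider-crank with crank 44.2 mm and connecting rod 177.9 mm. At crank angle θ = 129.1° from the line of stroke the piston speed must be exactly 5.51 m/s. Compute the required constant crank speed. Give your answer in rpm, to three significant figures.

1830

For an in-line slider-crank, |v_piston| = rω|sinθ|·[1 + r cosθ/√(L² − r² sin²θ)].
With r = 0.0442 m, L = 0.1779 m, θ = 129.1°: the bracketed kinematic factor |dx/dθ| = 0.028824 m.
ω = v/|dx/dθ| = 5.51/0.028824 = 191.16 rad/s.
N = 60ω/(2π) = 1825.5 rpm.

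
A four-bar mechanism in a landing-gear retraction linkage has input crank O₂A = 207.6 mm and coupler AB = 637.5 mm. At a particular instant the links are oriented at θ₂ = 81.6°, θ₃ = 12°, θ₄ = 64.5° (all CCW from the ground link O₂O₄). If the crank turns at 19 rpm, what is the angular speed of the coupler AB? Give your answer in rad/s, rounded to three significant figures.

0.240

ω₂ = 1.99 rad/s (from 19 rpm).
Differentiating the loop-closure r₂e^{iθ₂}+r₃e^{iθ₃}=r₁+r₄e^{iθ₄} gives r₂ω₂e^{iθ₂}+r₃ω₃e^{iθ₃}=r₄ω₄e^{iθ₄}.
Eliminating the other unknown: ω₃ = r₂ω₂ sin(θ₄−θ₂) / [r₃ sin(θ₃−θ₄)].
Numerator sine = -0.29404; denominator sine = -0.79335.
Result = 0.2076·1.99·(-0.29404) / (0.6375·(-0.79335)) = +0.24014 rad/s; magnitude 0.24014 rad/s.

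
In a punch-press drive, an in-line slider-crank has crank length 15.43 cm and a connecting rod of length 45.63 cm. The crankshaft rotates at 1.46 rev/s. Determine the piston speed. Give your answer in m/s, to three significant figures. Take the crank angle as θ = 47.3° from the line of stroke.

ω = 2π·1.46 = 9.173 rad/s
For an in-line slider-crank, x = r cosθ + √(L² − r² sin²θ), so v = −rω sinθ·[1 + r cosθ/√(L² − r² sin²θ)].
With r = 0.1543 m, L = 0.4563 m, θ = 47.3°: √(L² − r² sin²θ) = 0.44198 m.
v = −0.1543·9.173·0.73491·[1 + 0.1543·0.67816/0.44198] = -1.2865 m/s.
|v| = 1.2865 m/s.

1.29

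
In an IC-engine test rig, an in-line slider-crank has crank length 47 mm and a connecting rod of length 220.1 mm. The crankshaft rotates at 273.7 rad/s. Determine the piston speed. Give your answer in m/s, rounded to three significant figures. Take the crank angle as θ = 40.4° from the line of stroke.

ω = 273.7 rad/s
For an in-line slider-crank, x = r cosθ + √(L² − r² sin²θ), so v = −rω sinθ·[1 + r cosθ/√(L² − r² sin²θ)].
With r = 0.047 m, L = 0.2201 m, θ = 40.4°: √(L² − r² sin²θ) = 0.21798 m.
v = −0.047·273.7·0.64812·[1 + 0.047·0.76154/0.21798] = -9.7063 m/s.
|v| = 9.7063 m/s.

9.71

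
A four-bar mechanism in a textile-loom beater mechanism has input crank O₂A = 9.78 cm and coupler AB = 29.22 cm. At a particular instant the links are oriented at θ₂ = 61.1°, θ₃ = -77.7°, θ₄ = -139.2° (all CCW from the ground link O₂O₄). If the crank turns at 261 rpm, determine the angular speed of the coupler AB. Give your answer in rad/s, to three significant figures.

3.61

ω₂ = 27.33 rad/s (from 261 rpm).
Differentiating the loop-closure r₂e^{iθ₂}+r₃e^{iθ₃}=r₁+r₄e^{iθ₄} gives r₂ω₂e^{iθ₂}+r₃ω₃e^{iθ₃}=r₄ω₄e^{iθ₄}.
Eliminating the other unknown: ω₃ = r₂ω₂ sin(θ₄−θ₂) / [r₃ sin(θ₃−θ₄)].
Numerator sine = +0.34694; denominator sine = +0.87882.
Result = 0.0978·27.33·(+0.34694) / (0.2922·(+0.87882)) = +3.6114 rad/s; magnitude 3.6114 rad/s.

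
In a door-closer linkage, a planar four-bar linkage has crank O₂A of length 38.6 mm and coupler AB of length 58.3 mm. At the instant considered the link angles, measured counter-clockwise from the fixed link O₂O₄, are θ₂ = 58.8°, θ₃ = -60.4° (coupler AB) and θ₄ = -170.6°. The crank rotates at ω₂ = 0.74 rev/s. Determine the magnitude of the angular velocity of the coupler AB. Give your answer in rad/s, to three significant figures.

2.49

ω₂ = 4.65 rad/s (from 0.74 rev/s).
Differentiating the loop-closure r₂e^{iθ₂}+r₃e^{iθ₃}=r₁+r₄e^{iθ₄} gives r₂ω₂e^{iθ₂}+r₃ω₃e^{iθ₃}=r₄ω₄e^{iθ₄}.
Eliminating the other unknown: ω₃ = r₂ω₂ sin(θ₄−θ₂) / [r₃ sin(θ₃−θ₄)].
Numerator sine = +0.75927; denominator sine = +0.93849.
Result = 0.0386·4.65·(+0.75927) / (0.0583·(+0.93849)) = +2.4906 rad/s; magnitude 2.4906 rad/s.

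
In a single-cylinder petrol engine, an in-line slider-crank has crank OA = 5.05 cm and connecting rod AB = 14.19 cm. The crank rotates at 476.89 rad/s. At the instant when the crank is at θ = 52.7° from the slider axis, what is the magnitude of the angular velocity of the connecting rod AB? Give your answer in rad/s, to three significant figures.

107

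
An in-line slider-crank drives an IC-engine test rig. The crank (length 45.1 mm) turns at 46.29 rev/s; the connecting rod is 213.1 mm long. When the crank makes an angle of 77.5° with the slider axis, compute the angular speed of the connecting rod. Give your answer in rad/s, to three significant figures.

ω = 290.8 rad/s (converted from 46.29 rev/s).
The rod makes angle φ with the slider axis where L sinφ = r sinθ; differentiating, L cosφ·φ̇ = r ω cosθ.
L cosφ = √(L² − r² sin²θ) = 0.2085 m.
|ω_rod| = r ω |cosθ| / √(L² − r² sin²θ) = 0.0451·290.8·0.21644/0.2085 = 13.617 rad/s.

13.6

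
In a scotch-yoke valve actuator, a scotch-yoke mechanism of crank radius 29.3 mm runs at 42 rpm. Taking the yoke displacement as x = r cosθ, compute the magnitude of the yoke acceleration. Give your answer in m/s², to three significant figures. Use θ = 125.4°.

0.328

ω = 4.398 rad/s (from 42 rpm).
x = r cosθ ⇒ ẍ = −rω² cosθ (ω constant).
|a| = rω²|cosθ| = 0.0293·(4.398)²·|cos 125.4°| = 0.32833 m/s².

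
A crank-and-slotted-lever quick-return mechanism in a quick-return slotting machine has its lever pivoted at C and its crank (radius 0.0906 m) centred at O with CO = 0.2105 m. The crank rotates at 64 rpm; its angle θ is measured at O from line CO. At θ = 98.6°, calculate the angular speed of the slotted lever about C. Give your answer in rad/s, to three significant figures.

0.767

ω = 6.702 rad/s (from 64 rpm).
Crank pin A relative to C: A = (d + r cosθ, r sinθ); lever angle φ = atan2(r sinθ, d + r cosθ).
Differentiating tanφ: φ̇ = rω(d cosθ + r)/(d² + r² + 2dr cosθ).
d² + r² + 2dr cosθ = |CA|² = 0.0468149 m²;  d cosθ + r = +0.059123 m.
|ω_lever| = |0.0906·6.702·+0.059123| / 0.0468149 = 0.76684 rad/s.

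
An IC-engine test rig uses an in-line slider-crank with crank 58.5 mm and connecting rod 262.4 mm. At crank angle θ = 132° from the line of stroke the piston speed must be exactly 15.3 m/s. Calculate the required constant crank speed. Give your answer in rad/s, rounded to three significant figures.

415

For an in-line slider-crank, |v_piston| = rω|sinθ|·[1 + r cosθ/√(L² − r² sin²θ)].
With r = 0.0585 m, L = 0.2624 m, θ = 132°: the bracketed kinematic factor |dx/dθ| = 0.036898 m.
ω = v/|dx/dθ| = 15.3/0.036898 = 414.66 rad/s.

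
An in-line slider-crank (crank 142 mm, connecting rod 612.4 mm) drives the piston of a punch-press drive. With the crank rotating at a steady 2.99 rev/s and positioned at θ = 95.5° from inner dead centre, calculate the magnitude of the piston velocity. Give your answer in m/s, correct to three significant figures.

2.59

ω = 2π·2.99 = 18.79 rad/s
For an in-line slider-crank, x = r cosθ + √(L² − r² sin²θ), so v = −rω sinθ·[1 + r cosθ/√(L² − r² sin²θ)].
With r = 0.142 m, L = 0.6124 m, θ = 95.5°: √(L² − r² sin²θ) = 0.59586 m.
v = −0.142·18.79·0.99540·[1 + 0.142·-0.09585/0.59586] = -2.5948 m/s.
|v| = 2.5948 m/s.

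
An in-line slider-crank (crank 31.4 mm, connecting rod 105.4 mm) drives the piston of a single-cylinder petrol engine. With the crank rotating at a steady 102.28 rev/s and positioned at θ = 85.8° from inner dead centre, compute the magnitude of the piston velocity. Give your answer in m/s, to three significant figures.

20.6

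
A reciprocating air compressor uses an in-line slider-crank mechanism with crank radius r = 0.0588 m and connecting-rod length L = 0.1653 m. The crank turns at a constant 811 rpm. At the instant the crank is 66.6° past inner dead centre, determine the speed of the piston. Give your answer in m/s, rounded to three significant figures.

5.27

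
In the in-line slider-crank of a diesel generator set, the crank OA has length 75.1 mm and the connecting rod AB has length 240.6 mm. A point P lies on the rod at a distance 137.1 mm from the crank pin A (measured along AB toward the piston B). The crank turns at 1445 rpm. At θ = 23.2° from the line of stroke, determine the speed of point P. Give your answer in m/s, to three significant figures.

ω = 151.3 rad/s.  Crank-pin speed |V_A| = rω = 11.364 m/s, perpendicular to OA.
Rod angle: sinφ = −(r/L) sinθ ⇒ φ = -7.063°; ω_rod = −rω cosθ/√(L²−r²sin²θ) = -43.745 rad/s.
V_P = V_A + ω_rod × AP, with AP = 0.1371 m along the rod.
Components: V_Px = −rω sinθ − a·ω_rod·sinφ = -5.2143 m/s;  V_Py = rω cosθ + a·ω_rod·cosφ = +4.4933 m/s.
|V_P| = √(V_Px² + V_Py²) = 6.8832 m/s.

6.88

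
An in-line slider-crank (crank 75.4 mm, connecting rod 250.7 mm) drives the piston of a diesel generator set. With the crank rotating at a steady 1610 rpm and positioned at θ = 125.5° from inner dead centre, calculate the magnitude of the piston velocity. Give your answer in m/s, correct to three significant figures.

ω = 2π·1610/60 = 168.6 rad/s
For an in-line slider-crank, x = r cosθ + √(L² − r² sin²θ), so v = −rω sinθ·[1 + r cosθ/√(L² − r² sin²θ)].
With r = 0.0754 m, L = 0.2507 m, θ = 125.5°: √(L² − r² sin²θ) = 0.24307 m.
v = −0.0754·168.6·0.81412·[1 + 0.0754·-0.58070/0.24307] = -8.4851 m/s.
|v| = 8.4851 m/s.

8.49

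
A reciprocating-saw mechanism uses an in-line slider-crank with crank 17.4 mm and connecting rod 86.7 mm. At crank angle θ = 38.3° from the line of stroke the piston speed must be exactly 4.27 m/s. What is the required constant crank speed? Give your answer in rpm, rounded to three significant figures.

3260

For an in-line slider-crank, |v_piston| = rω|sinθ|·[1 + r cosθ/√(L² − r² sin²θ)].
With r = 0.0174 m, L = 0.0867 m, θ = 38.3°: the bracketed kinematic factor |dx/dθ| = 0.012496 m.
ω = v/|dx/dθ| = 4.27/0.012496 = 341.71 rad/s.
N = 60ω/(2π) = 3263.1 rpm.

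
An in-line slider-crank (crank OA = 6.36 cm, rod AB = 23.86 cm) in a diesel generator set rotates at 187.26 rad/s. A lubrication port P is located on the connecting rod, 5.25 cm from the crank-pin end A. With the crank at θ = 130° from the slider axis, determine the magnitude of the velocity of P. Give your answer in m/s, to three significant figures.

ω = 187.3 rad/s.  Crank-pin speed |V_A| = rω = 11.91 m/s, perpendicular to OA.
Rod angle: sinφ = −(r/L) sinθ ⇒ φ = -11.782°; ω_rod = −rω cosθ/√(L²−r²sin²θ) = +32.775 rad/s.
V_P = V_A + ω_rod × AP, with AP = 0.0525 m along the rod.
Components: V_Px = −rω sinθ − a·ω_rod·sinφ = -8.772 m/s;  V_Py = rω cosθ + a·ω_rod·cosφ = -5.971 m/s.
|V_P| = √(V_Px² + V_Py²) = 10.611 m/s.

10.6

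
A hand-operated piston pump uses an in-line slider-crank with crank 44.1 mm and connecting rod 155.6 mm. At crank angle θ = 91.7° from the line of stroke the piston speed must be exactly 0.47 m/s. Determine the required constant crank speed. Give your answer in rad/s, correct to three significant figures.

10.8

For an in-line slider-crank, |v_piston| = rω|sinθ|·[1 + r cosθ/√(L² − r² sin²θ)].
With r = 0.0441 m, L = 0.1556 m, θ = 91.7°: the bracketed kinematic factor |dx/dθ| = 0.043694 m.
ω = v/|dx/dθ| = 0.47/0.043694 = 10.757 rad/s.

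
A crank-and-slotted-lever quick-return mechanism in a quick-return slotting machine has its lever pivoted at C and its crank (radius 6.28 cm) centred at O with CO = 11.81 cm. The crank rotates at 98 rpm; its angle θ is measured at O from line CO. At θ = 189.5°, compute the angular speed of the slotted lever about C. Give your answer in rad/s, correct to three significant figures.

ω = 10.26 rad/s (from 98 rpm).
Crank pin A relative to C: A = (d + r cosθ, r sinθ); lever angle φ = atan2(r sinθ, d + r cosθ).
Differentiating tanφ: φ̇ = rω(d cosθ + r)/(d² + r² + 2dr cosθ).
d² + r² + 2dr cosθ = |CA|² = 0.00326152 m²;  d cosθ + r = -0.05368 m.
|ω_lever| = |0.0628·10.26·-0.05368| / 0.00326152 = 10.607 rad/s.

10.6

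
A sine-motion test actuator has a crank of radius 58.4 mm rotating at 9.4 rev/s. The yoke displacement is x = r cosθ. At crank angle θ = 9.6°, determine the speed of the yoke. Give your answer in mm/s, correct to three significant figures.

575

ω = 59.06 rad/s (from 9.4 rev/s).
x = r cosθ ⇒ ẋ = −rω sinθ.
|v| = rω|sinθ| = 0.0584·59.06·|sin 9.6°| = 0.57522 m/s = 575.22 mm/s.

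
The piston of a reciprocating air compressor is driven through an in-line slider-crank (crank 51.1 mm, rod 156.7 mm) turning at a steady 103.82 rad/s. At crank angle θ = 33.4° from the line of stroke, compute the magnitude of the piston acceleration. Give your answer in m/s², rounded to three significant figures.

ω = 103.8 rad/s
x(θ) = r cosθ + √(L² − r² sin²θ); with ω constant, a = ω²·d²x/dθ².
d²x/dθ² = −r cosθ − r²(cos2θ)/√u − r⁴ sin²2θ/(4u^{3/2}),  u = L² − r² sin²θ = 0.0237636 m².
Substituting r = 0.0511 m, L = 0.1567 m, θ = 33.4°: d²x/dθ² = -0.049727 m.
a = ω²·d²x/dθ² = (103.8)²·(-0.049727) = -535.98 m/s²;  |a| = 535.98 m/s².

536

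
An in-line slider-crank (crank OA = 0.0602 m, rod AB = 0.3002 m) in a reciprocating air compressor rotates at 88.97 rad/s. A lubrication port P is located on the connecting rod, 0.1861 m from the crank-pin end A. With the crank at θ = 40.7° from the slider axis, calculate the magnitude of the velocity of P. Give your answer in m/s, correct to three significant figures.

4.12

ω = 88.97 rad/s.  Crank-pin speed |V_A| = rω = 5.356 m/s, perpendicular to OA.
Rod angle: sinφ = −(r/L) sinθ ⇒ φ = -7.514°; ω_rod = −rω cosθ/√(L²−r²sin²θ) = -13.643 rad/s.
V_P = V_A + ω_rod × AP, with AP = 0.1861 m along the rod.
Components: V_Px = −rω sinθ − a·ω_rod·sinφ = -3.8247 m/s;  V_Py = rω cosθ + a·ω_rod·cosφ = +1.5433 m/s.
|V_P| = √(V_Px² + V_Py²) = 4.1243 m/s.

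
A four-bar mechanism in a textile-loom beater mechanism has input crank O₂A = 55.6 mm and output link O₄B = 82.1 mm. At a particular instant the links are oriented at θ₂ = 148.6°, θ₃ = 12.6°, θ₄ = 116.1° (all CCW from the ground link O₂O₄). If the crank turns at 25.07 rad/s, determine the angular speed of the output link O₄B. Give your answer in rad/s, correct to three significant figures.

12.1

ω₂ = 25.07 rad/s
Differentiating the loop-closure r₂e^{iθ₂}+r₃e^{iθ₃}=r₁+r₄e^{iθ₄} gives r₂ω₂e^{iθ₂}+r₃ω₃e^{iθ₃}=r₄ω₄e^{iθ₄}.
Eliminating the other unknown: ω₄ = r₂ω₂ sin(θ₂−θ₃) / [r₄ sin(θ₄−θ₃)].
Numerator sine = +0.69466; denominator sine = +0.97237.
Result = 0.0556·25.07·(+0.69466) / (0.0821·(+0.97237)) = +12.129 rad/s; magnitude 12.129 rad/s.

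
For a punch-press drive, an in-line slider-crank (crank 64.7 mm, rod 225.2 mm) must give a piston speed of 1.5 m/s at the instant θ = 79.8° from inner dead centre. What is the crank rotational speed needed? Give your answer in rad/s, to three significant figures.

For an in-line slider-crank, |v_piston| = rω|sinθ|·[1 + r cosθ/√(L² − r² sin²θ)].
With r = 0.0647 m, L = 0.2252 m, θ = 79.8°: the bracketed kinematic factor |dx/dθ| = 0.067055 m.
ω = v/|dx/dθ| = 1.5/0.067055 = 22.37 rad/s.

22.4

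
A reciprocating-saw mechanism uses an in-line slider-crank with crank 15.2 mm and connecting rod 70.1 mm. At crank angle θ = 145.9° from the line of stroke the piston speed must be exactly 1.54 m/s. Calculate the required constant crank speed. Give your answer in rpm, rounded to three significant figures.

For an in-line slider-crank, |v_piston| = rω|sinθ|·[1 + r cosθ/√(L² − r² sin²θ)].
With r = 0.0152 m, L = 0.0701 m, θ = 145.9°: the bracketed kinematic factor |dx/dθ| = 0.0069802 m.
ω = v/|dx/dθ| = 1.54/0.0069802 = 220.62 rad/s.
N = 60ω/(2π) = 2106.8 rpm.

2110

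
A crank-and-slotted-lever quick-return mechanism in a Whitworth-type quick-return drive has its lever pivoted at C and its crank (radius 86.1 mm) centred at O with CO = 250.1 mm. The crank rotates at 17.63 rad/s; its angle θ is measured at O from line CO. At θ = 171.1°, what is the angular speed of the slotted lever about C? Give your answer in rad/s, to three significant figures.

ω = 17.63 rad/s
Crank pin A relative to C: A = (d + r cosθ, r sinθ); lever angle φ = atan2(r sinθ, d + r cosθ).
Differentiating tanφ: φ̇ = rω(d cosθ + r)/(d² + r² + 2dr cosθ).
d² + r² + 2dr cosθ = |CA|² = 0.0274145 m²;  d cosθ + r = -0.16099 m.
|ω_lever| = |0.0861·17.63·-0.16099| / 0.0274145 = 8.9139 rad/s.

8.91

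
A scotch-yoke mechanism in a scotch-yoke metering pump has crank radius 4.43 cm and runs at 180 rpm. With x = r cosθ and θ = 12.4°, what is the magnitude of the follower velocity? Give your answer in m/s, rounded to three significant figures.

0.179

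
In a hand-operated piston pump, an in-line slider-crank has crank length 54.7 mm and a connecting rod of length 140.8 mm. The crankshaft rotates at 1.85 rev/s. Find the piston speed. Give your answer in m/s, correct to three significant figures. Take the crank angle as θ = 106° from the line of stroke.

ω = 2π·1.85 = 11.62 rad/s
For an in-line slider-crank, x = r cosθ + √(L² − r² sin²θ), so v = −rω sinθ·[1 + r cosθ/√(L² − r² sin²θ)].
With r = 0.0547 m, L = 0.1408 m, θ = 106°: √(L² − r² sin²θ) = 0.13061 m.
v = −0.0547·11.62·0.96126·[1 + 0.0547·-0.27564/0.13061] = -0.54064 m/s.
|v| = 0.54064 m/s.

0.541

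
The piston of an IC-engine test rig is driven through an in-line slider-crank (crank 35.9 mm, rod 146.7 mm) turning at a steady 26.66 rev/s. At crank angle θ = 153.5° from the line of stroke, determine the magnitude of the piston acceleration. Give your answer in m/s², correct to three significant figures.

ω = 2π·26.7 = 167.5 rad/s
x(θ) = r cosθ + √(L² − r² sin²θ); with ω constant, a = ω²·d²x/dθ².
d²x/dθ² = −r cosθ − r²(cos2θ)/√u − r⁴ sin²2θ/(4u^{3/2}),  u = L² − r² sin²θ = 0.0212643 m².
Substituting r = 0.0359 m, L = 0.1467 m, θ = 153.5°: d²x/dθ² = +0.026724 m.
a = ω²·d²x/dθ² = (167.5)²·(+0.026724) = +749.86 m/s²;  |a| = 749.86 m/s².

750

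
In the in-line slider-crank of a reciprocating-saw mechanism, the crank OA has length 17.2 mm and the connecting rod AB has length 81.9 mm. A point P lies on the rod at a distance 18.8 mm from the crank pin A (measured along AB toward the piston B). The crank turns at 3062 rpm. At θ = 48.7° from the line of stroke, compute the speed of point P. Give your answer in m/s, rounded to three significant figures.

ω = 320.7 rad/s.  Crank-pin speed |V_A| = rω = 5.5152 m/s, perpendicular to OA.
Rod angle: sinφ = −(r/L) sinθ ⇒ φ = -9.078°; ω_rod = −rω cosθ/√(L²−r²sin²θ) = -45.009 rad/s.
V_P = V_A + ω_rod × AP, with AP = 0.0188 m along the rod.
Components: V_Px = −rω sinθ − a·ω_rod·sinφ = -4.2769 m/s;  V_Py = rω cosθ + a·ω_rod·cosφ = +2.8045 m/s.
|V_P| = √(V_Px² + V_Py²) = 5.1144 m/s.

5.11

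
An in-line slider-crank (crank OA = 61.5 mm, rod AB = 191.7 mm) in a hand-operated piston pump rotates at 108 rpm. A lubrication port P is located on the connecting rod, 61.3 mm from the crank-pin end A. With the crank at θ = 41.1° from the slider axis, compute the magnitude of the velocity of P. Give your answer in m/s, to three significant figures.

0.609

ω = 11.31 rad/s.  Crank-pin speed |V_A| = rω = 0.69555 m/s, perpendicular to OA.
Rod angle: sinφ = −(r/L) sinθ ⇒ φ = -12.175°; ω_rod = −rω cosθ/√(L²−r²sin²θ) = -2.7971 rad/s.
V_P = V_A + ω_rod × AP, with AP = 0.0613 m along the rod.
Components: V_Px = −rω sinθ − a·ω_rod·sinφ = -0.4934 m/s;  V_Py = rω cosθ + a·ω_rod·cosφ = +0.35654 m/s.
|V_P| = √(V_Px² + V_Py²) = 0.60873 m/s.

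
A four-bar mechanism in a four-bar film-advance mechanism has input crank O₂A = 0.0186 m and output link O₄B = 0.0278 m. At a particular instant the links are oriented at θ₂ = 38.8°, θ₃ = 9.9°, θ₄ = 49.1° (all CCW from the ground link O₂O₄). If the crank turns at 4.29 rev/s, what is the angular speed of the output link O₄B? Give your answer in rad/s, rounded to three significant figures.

13.8

ω₂ = 26.95 rad/s (from 4.29 rev/s).
Differentiating the loop-closure r₂e^{iθ₂}+r₃e^{iθ₃}=r₁+r₄e^{iθ₄} gives r₂ω₂e^{iθ₂}+r₃ω₃e^{iθ₃}=r₄ω₄e^{iθ₄}.
Eliminating the other unknown: ω₄ = r₂ω₂ sin(θ₂−θ₃) / [r₄ sin(θ₄−θ₃)].
Numerator sine = +0.48328; denominator sine = +0.63203.
Result = 0.0186·26.95·(+0.48328) / (0.0278·(+0.63203)) = +13.79 rad/s; magnitude 13.79 rad/s.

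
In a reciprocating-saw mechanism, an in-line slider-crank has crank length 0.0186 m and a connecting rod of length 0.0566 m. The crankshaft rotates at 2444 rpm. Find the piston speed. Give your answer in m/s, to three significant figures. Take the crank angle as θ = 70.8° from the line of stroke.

5.01

ω = 2π·2444/60 = 255.9 rad/s
For an in-line slider-crank, x = r cosθ + √(L² − r² sin²θ), so v = −rω sinθ·[1 + r cosθ/√(L² − r² sin²θ)].
With r = 0.0186 m, L = 0.0566 m, θ = 70.8°: √(L² − r² sin²θ) = 0.053805 m.
v = −0.0186·255.9·0.94438·[1 + 0.0186·0.32887/0.053805] = -5.0067 m/s.
|v| = 5.0067 m/s.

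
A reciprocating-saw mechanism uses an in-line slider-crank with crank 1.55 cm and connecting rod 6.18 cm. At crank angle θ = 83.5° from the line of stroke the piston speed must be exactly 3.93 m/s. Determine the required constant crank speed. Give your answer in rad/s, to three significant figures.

For an in-line slider-crank, |v_piston| = rω|sinθ|·[1 + r cosθ/√(L² − r² sin²θ)].
With r = 0.0155 m, L = 0.0618 m, θ = 83.5°: the bracketed kinematic factor |dx/dθ| = 0.015852 m.
ω = v/|dx/dθ| = 3.93/0.015852 = 247.92 rad/s.

248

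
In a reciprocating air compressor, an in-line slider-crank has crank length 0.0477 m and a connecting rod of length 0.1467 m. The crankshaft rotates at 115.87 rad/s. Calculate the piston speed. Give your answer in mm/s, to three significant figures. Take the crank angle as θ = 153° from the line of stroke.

1770

ω = 115.9 rad/s
For an in-line slider-crank, x = r cosθ + √(L² − r² sin²θ), so v = −rω sinθ·[1 + r cosθ/√(L² − r² sin²θ)].
With r = 0.0477 m, L = 0.1467 m, θ = 153°: √(L² − r² sin²θ) = 0.14509 m.
v = −0.0477·115.9·0.45399·[1 + 0.0477·-0.89101/0.14509] = -1.7742 m/s.
|v| = 1.7742 m/s = 1774.2 mm/s.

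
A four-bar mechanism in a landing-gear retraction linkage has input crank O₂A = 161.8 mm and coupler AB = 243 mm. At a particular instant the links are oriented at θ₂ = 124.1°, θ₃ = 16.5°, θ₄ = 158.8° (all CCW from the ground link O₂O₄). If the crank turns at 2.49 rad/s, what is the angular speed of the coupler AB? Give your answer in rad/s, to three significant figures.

1.54

ω₂ = 2.49 rad/s
Differentiating the loop-closure r₂e^{iθ₂}+r₃e^{iθ₃}=r₁+r₄e^{iθ₄} gives r₂ω₂e^{iθ₂}+r₃ω₃e^{iθ₃}=r₄ω₄e^{iθ₄}.
Eliminating the other unknown: ω₃ = r₂ω₂ sin(θ₄−θ₂) / [r₃ sin(θ₃−θ₄)].
Numerator sine = +0.56928; denominator sine = -0.61153.
Result = 0.1618·2.49·(+0.56928) / (0.243·(-0.61153)) = -1.5434 rad/s; magnitude 1.5434 rad/s.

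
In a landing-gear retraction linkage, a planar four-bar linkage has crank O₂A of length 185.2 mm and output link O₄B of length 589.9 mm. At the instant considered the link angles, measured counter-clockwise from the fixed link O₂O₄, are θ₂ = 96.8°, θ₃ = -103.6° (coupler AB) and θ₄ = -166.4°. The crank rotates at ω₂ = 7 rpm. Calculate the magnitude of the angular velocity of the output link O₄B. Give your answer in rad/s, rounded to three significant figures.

0.0902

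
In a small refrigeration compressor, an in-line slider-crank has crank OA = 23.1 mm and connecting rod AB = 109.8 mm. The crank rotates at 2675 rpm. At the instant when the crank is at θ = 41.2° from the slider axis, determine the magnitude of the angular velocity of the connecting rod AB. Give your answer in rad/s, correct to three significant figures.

44.8

ω = 280.1 rad/s (converted from 2675 rpm).
The rod makes angle φ with the slider axis where L sinφ = r sinθ; differentiating, L cosφ·φ̇ = r ω cosθ.
L cosφ = √(L² − r² sin²θ) = 0.10874 m.
|ω_rod| = r ω |cosθ| / √(L² − r² sin²θ) = 0.0231·280.1·0.75241/0.10874 = 44.774 rad/s.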